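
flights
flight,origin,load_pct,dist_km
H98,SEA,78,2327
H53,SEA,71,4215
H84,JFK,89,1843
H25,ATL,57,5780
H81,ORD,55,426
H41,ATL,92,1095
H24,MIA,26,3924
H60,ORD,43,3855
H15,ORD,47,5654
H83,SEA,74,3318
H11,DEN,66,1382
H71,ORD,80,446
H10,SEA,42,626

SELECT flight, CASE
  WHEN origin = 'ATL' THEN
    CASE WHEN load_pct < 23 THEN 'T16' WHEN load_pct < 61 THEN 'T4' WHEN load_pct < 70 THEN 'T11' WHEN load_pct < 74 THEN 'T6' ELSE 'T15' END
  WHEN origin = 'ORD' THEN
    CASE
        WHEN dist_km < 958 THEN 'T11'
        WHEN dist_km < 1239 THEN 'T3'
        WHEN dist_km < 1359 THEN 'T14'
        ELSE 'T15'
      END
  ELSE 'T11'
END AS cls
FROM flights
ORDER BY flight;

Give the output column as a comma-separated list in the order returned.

T11, T11, T15, T11, T4, T15, T11, T15, T11, T11, T11, T11, T11

flight=H10: origin='SEA' → outer ELSE → T11
flight=H11: origin='DEN' → outer ELSE → T11
flight=H15: origin='ORD' → inner[ELSE] → T15
flight=H24: origin='MIA' → outer ELSE → T11
flight=H25: origin='ATL' → inner[load_pct < 61] → T4
flight=H41: origin='ATL' → inner[ELSE] → T15
flight=H53: origin='SEA' → outer ELSE → T11
flight=H60: origin='ORD' → inner[ELSE] → T15
flight=H71: origin='ORD' → inner[dist_km < 958] → T11
flight=H81: origin='ORD' → inner[dist_km < 958] → T11
flight=H83: origin='SEA' → outer ELSE → T11
flight=H84: origin='JFK' → outer ELSE → T11
flight=H98: origin='SEA' → outer ELSE → T11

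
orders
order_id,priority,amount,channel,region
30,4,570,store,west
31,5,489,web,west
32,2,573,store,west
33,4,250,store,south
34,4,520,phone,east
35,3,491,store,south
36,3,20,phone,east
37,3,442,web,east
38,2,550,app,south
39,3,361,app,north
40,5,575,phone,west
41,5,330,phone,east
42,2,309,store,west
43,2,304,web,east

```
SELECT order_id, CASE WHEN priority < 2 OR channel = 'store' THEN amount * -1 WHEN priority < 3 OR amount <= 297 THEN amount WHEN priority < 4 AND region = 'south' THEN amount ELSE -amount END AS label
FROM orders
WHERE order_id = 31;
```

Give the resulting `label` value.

order_id = 31: priority=5, amount=489, channel=web, region=west.
priority < 2 OR channel = 'store' → false
priority < 3 OR amount <= 297 → false
priority < 4 AND region = 'south' → false
No prior WHEN matched → ELSE → -489

-489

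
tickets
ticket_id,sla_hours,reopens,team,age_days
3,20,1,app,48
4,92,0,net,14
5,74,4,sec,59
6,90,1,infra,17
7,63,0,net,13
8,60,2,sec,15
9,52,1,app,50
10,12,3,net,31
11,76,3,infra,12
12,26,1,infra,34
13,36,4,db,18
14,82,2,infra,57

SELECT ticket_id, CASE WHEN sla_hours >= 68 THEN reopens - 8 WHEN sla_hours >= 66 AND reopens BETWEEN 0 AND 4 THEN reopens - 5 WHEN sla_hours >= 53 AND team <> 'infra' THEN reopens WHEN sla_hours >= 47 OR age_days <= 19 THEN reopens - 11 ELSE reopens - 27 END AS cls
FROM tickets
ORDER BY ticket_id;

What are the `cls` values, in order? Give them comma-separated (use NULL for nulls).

-26, -8, -4, -7, 0, 2, -10, -24, -5, -26, -7, -6

ticket_id=3: ELSE → -26
ticket_id=4: sla_hours >= 68 → -8
ticket_id=5: sla_hours >= 68 → -4
ticket_id=6: sla_hours >= 68 → -7
ticket_id=7: sla_hours >= 53 AND team <> 'infra' → 0
ticket_id=8: sla_hours >= 53 AND team <> 'infra' → 2
ticket_id=9: sla_hours >= 47 OR age_days <= 19 → -10
ticket_id=10: ELSE → -24
ticket_id=11: sla_hours >= 68 → -5
ticket_id=12: ELSE → -26
ticket_id=13: sla_hours >= 47 OR age_days <= 19 → -7
ticket_id=14: sla_hours >= 68 → -6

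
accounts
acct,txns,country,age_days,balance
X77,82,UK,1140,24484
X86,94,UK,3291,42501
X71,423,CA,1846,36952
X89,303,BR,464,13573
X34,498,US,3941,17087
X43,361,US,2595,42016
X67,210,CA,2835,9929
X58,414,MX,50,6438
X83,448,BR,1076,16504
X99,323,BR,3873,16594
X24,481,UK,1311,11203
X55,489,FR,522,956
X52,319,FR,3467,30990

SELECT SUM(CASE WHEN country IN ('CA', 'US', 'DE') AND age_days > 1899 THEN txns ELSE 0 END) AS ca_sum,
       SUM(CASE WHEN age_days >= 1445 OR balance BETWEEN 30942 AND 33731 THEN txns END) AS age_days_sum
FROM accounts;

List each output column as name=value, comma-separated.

ca_sum=1069, age_days_sum=2228

[ca_sum: country IN ('CA', 'US', 'DE') AND age_days > 1899]
acct=X77: ✗
acct=X86: ✗
acct=X71: ✗
acct=X89: ✗
acct=X34: ✓ → 498
acct=X43: ✓ → 361
acct=X67: ✓ → 210
acct=X58: ✗
acct=X83: ✗
acct=X99: ✗
acct=X24: ✗
acct=X55: ✗
acct=X52: ✗
ca_sum = 498 + 361 + 210 = 1069
—
[age_days_sum: age_days >= 1445 OR balance BETWEEN 30942 AND 33731]
acct=X77: ✗
acct=X86: ✓ → 94
acct=X71: ✓ → 423
acct=X89: ✗
acct=X34: ✓ → 498
acct=X43: ✓ → 361
acct=X67: ✓ → 210
acct=X58: ✗
acct=X83: ✗
acct=X99: ✓ → 323
acct=X24: ✗
acct=X55: ✗
acct=X52: ✓ → 319
age_days_sum = 94 + 423 + 498 + 361 + 210 + 323 + 319 = 2228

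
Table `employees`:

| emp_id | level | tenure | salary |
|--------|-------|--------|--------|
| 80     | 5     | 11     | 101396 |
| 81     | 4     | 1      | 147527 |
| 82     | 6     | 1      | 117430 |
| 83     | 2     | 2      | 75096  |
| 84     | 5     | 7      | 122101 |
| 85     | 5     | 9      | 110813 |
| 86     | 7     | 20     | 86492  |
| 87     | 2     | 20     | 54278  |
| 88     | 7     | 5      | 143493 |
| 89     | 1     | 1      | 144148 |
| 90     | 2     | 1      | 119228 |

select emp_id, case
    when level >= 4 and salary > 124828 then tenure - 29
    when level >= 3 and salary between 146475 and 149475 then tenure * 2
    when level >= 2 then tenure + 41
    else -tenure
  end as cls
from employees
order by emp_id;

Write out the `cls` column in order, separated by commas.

52, -28, 42, 43, 48, 50, 61, 61, -24, -1, 42

emp_id=80: level >= 2 → 52
emp_id=81: level >= 4 and salary > 124828 → -28
emp_id=82: level >= 2 → 42
emp_id=83: level >= 2 → 43
emp_id=84: level >= 2 → 48
emp_id=85: level >= 2 → 50
emp_id=86: level >= 2 → 61
emp_id=87: level >= 2 → 61
emp_id=88: level >= 4 and salary > 124828 → -24
emp_id=89: ELSE → -1
emp_id=90: level >= 2 → 42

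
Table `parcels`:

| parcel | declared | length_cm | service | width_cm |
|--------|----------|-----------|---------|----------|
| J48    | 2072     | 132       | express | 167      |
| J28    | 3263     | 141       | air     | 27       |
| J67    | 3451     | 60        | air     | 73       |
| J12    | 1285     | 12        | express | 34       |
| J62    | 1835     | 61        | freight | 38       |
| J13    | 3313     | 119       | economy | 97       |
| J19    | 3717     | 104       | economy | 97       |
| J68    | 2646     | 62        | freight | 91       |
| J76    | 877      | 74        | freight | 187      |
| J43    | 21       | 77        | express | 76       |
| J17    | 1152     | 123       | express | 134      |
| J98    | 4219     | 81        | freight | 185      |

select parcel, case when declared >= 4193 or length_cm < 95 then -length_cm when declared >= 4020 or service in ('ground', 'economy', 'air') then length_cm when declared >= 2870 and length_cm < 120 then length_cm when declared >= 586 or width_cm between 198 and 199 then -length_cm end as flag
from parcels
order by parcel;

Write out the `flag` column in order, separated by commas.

-12, 119, -123, 104, 141, -77, -132, -61, -60, -62, -74, -81

parcel=J12: declared >= 4193 or length_cm < 95 → -12
parcel=J13: declared >= 4020 or service in ('ground', 'economy', 'air') → 119
parcel=J17: declared >= 586 or width_cm between 198 and 199 → -123
parcel=J19: declared >= 4020 or service in ('ground', 'economy', 'air') → 104
parcel=J28: declared >= 4020 or service in ('ground', 'economy', 'air') → 141
parcel=J43: declared >= 4193 or length_cm < 95 → -77
parcel=J48: declared >= 586 or width_cm between 198 and 199 → -132
parcel=J62: declared >= 4193 or length_cm < 95 → -61
parcel=J67: declared >= 4193 or length_cm < 95 → -60
parcel=J68: declared >= 4193 or length_cm < 95 → -62
parcel=J76: declared >= 4193 or length_cm < 95 → -74
parcel=J98: declared >= 4193 or length_cm < 95 → -81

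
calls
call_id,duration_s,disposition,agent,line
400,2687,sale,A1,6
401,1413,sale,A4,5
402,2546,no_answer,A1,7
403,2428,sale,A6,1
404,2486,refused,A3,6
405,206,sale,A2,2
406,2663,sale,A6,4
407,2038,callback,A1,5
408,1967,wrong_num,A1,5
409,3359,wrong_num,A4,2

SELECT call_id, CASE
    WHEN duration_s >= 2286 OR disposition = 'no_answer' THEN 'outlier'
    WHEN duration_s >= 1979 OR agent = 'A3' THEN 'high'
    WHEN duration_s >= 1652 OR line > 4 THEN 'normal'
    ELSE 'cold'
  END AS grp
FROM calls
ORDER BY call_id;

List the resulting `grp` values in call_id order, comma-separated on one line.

outlier, normal, outlier, outlier, outlier, cold, outlier, high, normal, outlier

call_id=400: duration_s >= 2286 OR disposition = 'no_answer' → outlier
call_id=401: duration_s >= 1652 OR line > 4 → normal
call_id=402: duration_s >= 2286 OR disposition = 'no_answer' → outlier
call_id=403: duration_s >= 2286 OR disposition = 'no_answer' → outlier
call_id=404: duration_s >= 2286 OR disposition = 'no_answer' → outlier
call_id=405: ELSE → cold
call_id=406: duration_s >= 2286 OR disposition = 'no_answer' → outlier
call_id=407: duration_s >= 1979 OR agent = 'A3' → high
call_id=408: duration_s >= 1652 OR line > 4 → normal
call_id=409: duration_s >= 2286 OR disposition = 'no_answer' → outlier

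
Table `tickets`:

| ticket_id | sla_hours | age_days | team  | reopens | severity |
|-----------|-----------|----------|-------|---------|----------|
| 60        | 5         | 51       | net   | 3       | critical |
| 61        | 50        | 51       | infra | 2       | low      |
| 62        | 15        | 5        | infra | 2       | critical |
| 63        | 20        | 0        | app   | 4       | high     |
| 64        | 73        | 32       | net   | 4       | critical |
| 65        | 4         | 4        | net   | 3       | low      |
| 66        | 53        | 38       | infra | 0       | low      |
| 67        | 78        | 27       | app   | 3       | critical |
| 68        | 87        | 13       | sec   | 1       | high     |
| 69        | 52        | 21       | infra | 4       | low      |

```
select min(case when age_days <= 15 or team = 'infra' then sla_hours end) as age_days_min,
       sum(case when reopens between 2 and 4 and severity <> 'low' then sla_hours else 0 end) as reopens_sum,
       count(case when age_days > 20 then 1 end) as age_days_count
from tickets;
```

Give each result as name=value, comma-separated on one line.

age_days_min=4, reopens_sum=191, age_days_count=6

[age_days_min: age_days <= 15 or team = 'infra']
ticket_id=60: ✗
ticket_id=61: ✓ → 50
ticket_id=62: ✓ → 15
ticket_id=63: ✓ → 20
ticket_id=64: ✗
ticket_id=65: ✓ → 4
ticket_id=66: ✓ → 53
ticket_id=67: ✗
ticket_id=68: ✓ → 87
ticket_id=69: ✓ → 52
age_days_min = MIN(50, 15, 20, 4, 53, 87, 52) = 4
—
[reopens_sum: reopens between 2 and 4 and severity <> 'low']
ticket_id=60: ✓ → 5
ticket_id=61: ✗
ticket_id=62: ✓ → 15
ticket_id=63: ✓ → 20
ticket_id=64: ✓ → 73
ticket_id=65: ✗
ticket_id=66: ✗
ticket_id=67: ✓ → 78
ticket_id=68: ✗
ticket_id=69: ✗
reopens_sum = 5 + 15 + 20 + 73 + 78 = 191
—
[age_days_count: age_days > 20]
ticket_id=60: ✓ → 1
ticket_id=61: ✓ → 1
ticket_id=62: ✗
ticket_id=63: ✗
ticket_id=64: ✓ → 1
ticket_id=65: ✗
ticket_id=66: ✓ → 1
ticket_id=67: ✓ → 1
ticket_id=68: ✗
ticket_id=69: ✓ → 1
age_days_count = COUNT(1, 1, 1, 1, 1, 1) = 6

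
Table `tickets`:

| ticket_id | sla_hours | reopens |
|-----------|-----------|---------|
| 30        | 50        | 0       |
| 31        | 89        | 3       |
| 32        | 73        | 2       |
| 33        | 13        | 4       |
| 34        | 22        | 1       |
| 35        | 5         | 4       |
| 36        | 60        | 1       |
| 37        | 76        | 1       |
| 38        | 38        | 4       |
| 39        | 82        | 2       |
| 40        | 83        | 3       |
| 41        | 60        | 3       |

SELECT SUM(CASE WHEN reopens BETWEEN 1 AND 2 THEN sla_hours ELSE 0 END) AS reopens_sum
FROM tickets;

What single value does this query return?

ticket_id=30: ✗
ticket_id=31: ✗
ticket_id=32: ✓ → 73
ticket_id=33: ✗
ticket_id=34: ✓ → 22
ticket_id=35: ✗
ticket_id=36: ✓ → 60
ticket_id=37: ✓ → 76
ticket_id=38: ✗
ticket_id=39: ✓ → 82
ticket_id=40: ✗
ticket_id=41: ✗
reopens_sum = 73 + 22 + 60 + 76 + 82 = 313

313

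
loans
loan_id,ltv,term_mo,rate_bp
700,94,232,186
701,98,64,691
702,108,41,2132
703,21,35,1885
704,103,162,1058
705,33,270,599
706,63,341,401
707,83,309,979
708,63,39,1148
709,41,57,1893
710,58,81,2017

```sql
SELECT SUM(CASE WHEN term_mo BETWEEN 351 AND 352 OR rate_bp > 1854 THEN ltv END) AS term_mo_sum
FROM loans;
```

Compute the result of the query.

loan_id=700: ✗
loan_id=701: ✗
loan_id=702: ✓ → 108
loan_id=703: ✓ → 21
loan_id=704: ✗
loan_id=705: ✗
loan_id=706: ✗
loan_id=707: ✗
loan_id=708: ✗
loan_id=709: ✓ → 41
loan_id=710: ✓ → 58
term_mo_sum = 108 + 21 + 41 + 58 = 228

228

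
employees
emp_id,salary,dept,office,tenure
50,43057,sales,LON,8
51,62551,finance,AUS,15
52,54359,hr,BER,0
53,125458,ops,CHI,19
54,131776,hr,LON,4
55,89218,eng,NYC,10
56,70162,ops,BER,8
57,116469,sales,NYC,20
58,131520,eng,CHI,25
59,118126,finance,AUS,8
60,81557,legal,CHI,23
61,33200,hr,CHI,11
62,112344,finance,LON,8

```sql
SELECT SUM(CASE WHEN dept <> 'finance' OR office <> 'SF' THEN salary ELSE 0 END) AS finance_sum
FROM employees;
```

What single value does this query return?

emp_id=50: ✓ → 43057
emp_id=51: ✓ → 62551
emp_id=52: ✓ → 54359
emp_id=53: ✓ → 125458
emp_id=54: ✓ → 131776
emp_id=55: ✓ → 89218
emp_id=56: ✓ → 70162
emp_id=57: ✓ → 116469
emp_id=58: ✓ → 131520
emp_id=59: ✓ → 118126
emp_id=60: ✓ → 81557
emp_id=61: ✓ → 33200
emp_id=62: ✓ → 112344
finance_sum = 43057 + 62551 + 54359 + 125458 + 131776 + 89218 + 70162 + 116469 + 131520 + 118126 + 81557 + 33200 + 112344 = 1169797

1169797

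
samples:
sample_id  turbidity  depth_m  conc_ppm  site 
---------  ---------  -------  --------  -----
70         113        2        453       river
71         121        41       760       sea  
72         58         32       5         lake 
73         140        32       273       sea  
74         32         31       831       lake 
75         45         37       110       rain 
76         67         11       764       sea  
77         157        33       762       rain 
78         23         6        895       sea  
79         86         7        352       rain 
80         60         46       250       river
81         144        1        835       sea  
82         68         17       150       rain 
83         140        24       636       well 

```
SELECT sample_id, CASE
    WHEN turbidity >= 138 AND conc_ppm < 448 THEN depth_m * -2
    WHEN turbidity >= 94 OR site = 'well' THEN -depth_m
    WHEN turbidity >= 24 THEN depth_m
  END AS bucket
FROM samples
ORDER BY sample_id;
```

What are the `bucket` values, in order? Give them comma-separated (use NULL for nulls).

-2, -41, 32, -64, 31, 37, 11, -33, NULL, 7, 46, -1, 17, -24

sample_id=70: turbidity >= 94 OR site = 'well' → -2
sample_id=71: turbidity >= 94 OR site = 'well' → -41
sample_id=72: turbidity >= 24 → 32
sample_id=73: turbidity >= 138 AND conc_ppm < 448 → -64
sample_id=74: turbidity >= 24 → 31
sample_id=75: turbidity >= 24 → 37
sample_id=76: turbidity >= 24 → 11
sample_id=77: turbidity >= 94 OR site = 'well' → -33
sample_id=78: (no match → NULL) → NULL
sample_id=79: turbidity >= 24 → 7
sample_id=80: turbidity >= 24 → 46
sample_id=81: turbidity >= 94 OR site = 'well' → -1
sample_id=82: turbidity >= 24 → 17
sample_id=83: turbidity >= 94 OR site = 'well' → -24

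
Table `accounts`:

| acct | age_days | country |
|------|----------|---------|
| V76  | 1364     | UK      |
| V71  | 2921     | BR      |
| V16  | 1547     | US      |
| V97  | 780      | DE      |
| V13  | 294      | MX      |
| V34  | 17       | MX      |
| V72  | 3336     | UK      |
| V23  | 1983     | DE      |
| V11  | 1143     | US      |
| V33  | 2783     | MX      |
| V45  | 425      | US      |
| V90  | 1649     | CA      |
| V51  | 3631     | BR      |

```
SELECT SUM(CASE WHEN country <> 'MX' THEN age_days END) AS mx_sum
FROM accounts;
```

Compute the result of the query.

18779

acct=V76: ✓ → 1364
acct=V71: ✓ → 2921
acct=V16: ✓ → 1547
acct=V97: ✓ → 780
acct=V13: ✗
acct=V34: ✗
acct=V72: ✓ → 3336
acct=V23: ✓ → 1983
acct=V11: ✓ → 1143
acct=V33: ✗
acct=V45: ✓ → 425
acct=V90: ✓ → 1649
acct=V51: ✓ → 3631
mx_sum = 1364 + 2921 + 1547 + 780 + 3336 + 1983 + 1143 + 425 + 1649 + 3631 = 18779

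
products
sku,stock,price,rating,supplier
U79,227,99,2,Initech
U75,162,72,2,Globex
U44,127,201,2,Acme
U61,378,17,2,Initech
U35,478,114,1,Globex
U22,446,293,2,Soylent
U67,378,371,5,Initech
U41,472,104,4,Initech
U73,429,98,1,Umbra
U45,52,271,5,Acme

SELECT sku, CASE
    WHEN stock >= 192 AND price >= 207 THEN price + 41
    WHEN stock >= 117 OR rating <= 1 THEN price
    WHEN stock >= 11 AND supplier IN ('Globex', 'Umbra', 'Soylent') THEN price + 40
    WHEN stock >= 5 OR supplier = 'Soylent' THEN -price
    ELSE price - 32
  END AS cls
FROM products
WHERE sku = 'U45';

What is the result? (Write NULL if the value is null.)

sku = U45: stock=52, price=271, rating=5, supplier=Acme.
stock >= 192 AND price >= 207 → false
stock >= 117 OR rating <= 1 → false
stock >= 11 AND supplier IN ('Globex', 'Umbra', 'Soylent') → false
stock >= 5 OR supplier = 'Soylent' → true → -271

-271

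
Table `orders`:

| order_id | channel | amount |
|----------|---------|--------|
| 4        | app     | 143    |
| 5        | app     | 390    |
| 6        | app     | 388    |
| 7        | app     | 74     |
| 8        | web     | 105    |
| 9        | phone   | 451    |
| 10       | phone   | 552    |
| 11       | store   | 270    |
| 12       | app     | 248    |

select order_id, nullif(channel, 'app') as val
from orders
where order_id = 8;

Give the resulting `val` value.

order_id = 8: channel=web, amount=105.
channel=web vs app: differ → web

web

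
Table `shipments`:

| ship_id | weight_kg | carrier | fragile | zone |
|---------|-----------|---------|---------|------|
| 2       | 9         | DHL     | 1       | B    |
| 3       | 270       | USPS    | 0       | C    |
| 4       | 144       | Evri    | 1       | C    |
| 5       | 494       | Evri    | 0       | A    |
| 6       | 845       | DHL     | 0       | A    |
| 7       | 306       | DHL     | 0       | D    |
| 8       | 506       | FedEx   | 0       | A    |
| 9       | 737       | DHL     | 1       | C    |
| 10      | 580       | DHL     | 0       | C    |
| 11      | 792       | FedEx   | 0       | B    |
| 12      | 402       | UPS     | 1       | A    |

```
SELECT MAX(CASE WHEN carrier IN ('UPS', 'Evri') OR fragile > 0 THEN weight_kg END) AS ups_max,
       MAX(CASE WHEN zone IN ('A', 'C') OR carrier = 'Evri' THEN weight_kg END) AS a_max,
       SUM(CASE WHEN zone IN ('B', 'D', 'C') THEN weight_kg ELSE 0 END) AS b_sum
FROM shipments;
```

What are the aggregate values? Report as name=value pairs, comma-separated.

[ups_max: carrier IN ('UPS', 'Evri') OR fragile > 0]
ship_id=2: ✓ → 9
ship_id=3: ✗
ship_id=4: ✓ → 144
ship_id=5: ✓ → 494
ship_id=6: ✗
ship_id=7: ✗
ship_id=8: ✗
ship_id=9: ✓ → 737
ship_id=10: ✗
ship_id=11: ✗
ship_id=12: ✓ → 402
ups_max = MAX(9, 144, 494, 737, 402) = 737
—
[a_max: zone IN ('A', 'C') OR carrier = 'Evri']
ship_id=2: ✗
ship_id=3: ✓ → 270
ship_id=4: ✓ → 144
ship_id=5: ✓ → 494
ship_id=6: ✓ → 845
ship_id=7: ✗
ship_id=8: ✓ → 506
ship_id=9: ✓ → 737
ship_id=10: ✓ → 580
ship_id=11: ✗
ship_id=12: ✓ → 402
a_max = MAX(270, 144, 494, 845, 506, 737, 580, 402) = 845
—
[b_sum: zone IN ('B', 'D', 'C')]
ship_id=2: ✓ → 9
ship_id=3: ✓ → 270
ship_id=4: ✓ → 144
ship_id=5: ✗
ship_id=6: ✗
ship_id=7: ✓ → 306
ship_id=8: ✗
ship_id=9: ✓ → 737
ship_id=10: ✓ → 580
ship_id=11: ✓ → 792
ship_id=12: ✗
b_sum = 9 + 270 + 144 + 306 + 737 + 580 + 792 = 2838

ups_max=737, a_max=845, b_sum=2838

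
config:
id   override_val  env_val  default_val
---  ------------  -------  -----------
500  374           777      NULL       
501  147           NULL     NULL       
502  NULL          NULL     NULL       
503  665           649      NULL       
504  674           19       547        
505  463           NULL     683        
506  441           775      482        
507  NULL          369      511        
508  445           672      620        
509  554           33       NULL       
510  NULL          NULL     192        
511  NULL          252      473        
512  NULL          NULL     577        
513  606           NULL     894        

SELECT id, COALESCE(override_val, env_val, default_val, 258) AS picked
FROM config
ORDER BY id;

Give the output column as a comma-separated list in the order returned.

id=500: override_val=374 → 374
id=501: override_val=147 → 147
id=502: override_val=NULL, env_val=NULL, default_val=NULL, → literal 258 → 258
id=503: override_val=665 → 665
id=504: override_val=674 → 674
id=505: override_val=463 → 463
id=506: override_val=441 → 441
id=507: override_val=NULL, env_val=369 → 369
id=508: override_val=445 → 445
id=509: override_val=554 → 554
id=510: override_val=NULL, env_val=NULL, default_val=192 → 192
id=511: override_val=NULL, env_val=252 → 252
id=512: override_val=NULL, env_val=NULL, default_val=577 → 577
id=513: override_val=606 → 606

374, 147, 258, 665, 674, 463, 441, 369, 445, 554, 192, 252, 577, 606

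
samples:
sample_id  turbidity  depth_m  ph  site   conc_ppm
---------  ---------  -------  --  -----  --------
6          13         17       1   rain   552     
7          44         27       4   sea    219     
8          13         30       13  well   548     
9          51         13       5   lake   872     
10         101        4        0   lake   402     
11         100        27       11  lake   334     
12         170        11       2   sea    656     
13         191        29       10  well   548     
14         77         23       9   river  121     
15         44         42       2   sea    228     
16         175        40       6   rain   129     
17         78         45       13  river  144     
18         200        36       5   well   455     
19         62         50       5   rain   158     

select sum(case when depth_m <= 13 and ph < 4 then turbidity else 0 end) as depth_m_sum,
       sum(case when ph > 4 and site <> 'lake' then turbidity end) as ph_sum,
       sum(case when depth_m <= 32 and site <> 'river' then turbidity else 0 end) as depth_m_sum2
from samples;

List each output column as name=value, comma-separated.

depth_m_sum=271, ph_sum=796, depth_m_sum2=683

[depth_m_sum: depth_m <= 13 and ph < 4]
sample_id=6: ✗
sample_id=7: ✗
sample_id=8: ✗
sample_id=9: ✗
sample_id=10: ✓ → 101
sample_id=11: ✗
sample_id=12: ✓ → 170
sample_id=13: ✗
sample_id=14: ✗
sample_id=15: ✗
sample_id=16: ✗
sample_id=17: ✗
sample_id=18: ✗
sample_id=19: ✗
depth_m_sum = 101 + 170 = 271
—
[ph_sum: ph > 4 and site <> 'lake']
sample_id=6: ✗
sample_id=7: ✗
sample_id=8: ✓ → 13
sample_id=9: ✗
sample_id=10: ✗
sample_id=11: ✗
sample_id=12: ✗
sample_id=13: ✓ → 191
sample_id=14: ✓ → 77
sample_id=15: ✗
sample_id=16: ✓ → 175
sample_id=17: ✓ → 78
sample_id=18: ✓ → 200
sample_id=19: ✓ → 62
ph_sum = 13 + 191 + 77 + 175 + 78 + 200 + 62 = 796
—
[depth_m_sum2: depth_m <= 32 and site <> 'river']
sample_id=6: ✓ → 13
sample_id=7: ✓ → 44
sample_id=8: ✓ → 13
sample_id=9: ✓ → 51
sample_id=10: ✓ → 101
sample_id=11: ✓ → 100
sample_id=12: ✓ → 170
sample_id=13: ✓ → 191
sample_id=14: ✗
sample_id=15: ✗
sample_id=16: ✗
sample_id=17: ✗
sample_id=18: ✗
sample_id=19: ✗
depth_m_sum2 = 13 + 44 + 13 + 51 + 101 + 100 + 170 + 191 = 683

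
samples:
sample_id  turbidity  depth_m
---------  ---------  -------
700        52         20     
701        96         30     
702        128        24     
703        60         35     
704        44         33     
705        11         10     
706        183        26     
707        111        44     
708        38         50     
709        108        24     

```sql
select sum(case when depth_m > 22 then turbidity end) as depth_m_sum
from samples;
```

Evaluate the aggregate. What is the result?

768

sample_id=700: ✗
sample_id=701: ✓ → 96
sample_id=702: ✓ → 128
sample_id=703: ✓ → 60
sample_id=704: ✓ → 44
sample_id=705: ✗
sample_id=706: ✓ → 183
sample_id=707: ✓ → 111
sample_id=708: ✓ → 38
sample_id=709: ✓ → 108
depth_m_sum = 96 + 128 + 60 + 44 + 183 + 111 + 38 + 108 = 768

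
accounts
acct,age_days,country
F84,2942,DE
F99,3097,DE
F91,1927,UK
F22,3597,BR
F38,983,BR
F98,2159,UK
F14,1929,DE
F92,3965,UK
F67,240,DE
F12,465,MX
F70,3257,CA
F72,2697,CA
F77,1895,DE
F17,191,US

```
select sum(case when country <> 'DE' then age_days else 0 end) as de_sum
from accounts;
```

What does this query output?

acct=F84: ✗
acct=F99: ✗
acct=F91: ✓ → 1927
acct=F22: ✓ → 3597
acct=F38: ✓ → 983
acct=F98: ✓ → 2159
acct=F14: ✗
acct=F92: ✓ → 3965
acct=F67: ✗
acct=F12: ✓ → 465
acct=F70: ✓ → 3257
acct=F72: ✓ → 2697
acct=F77: ✗
acct=F17: ✓ → 191
de_sum = 1927 + 3597 + 983 + 2159 + 3965 + 465 + 3257 + 2697 + 191 = 19241

19241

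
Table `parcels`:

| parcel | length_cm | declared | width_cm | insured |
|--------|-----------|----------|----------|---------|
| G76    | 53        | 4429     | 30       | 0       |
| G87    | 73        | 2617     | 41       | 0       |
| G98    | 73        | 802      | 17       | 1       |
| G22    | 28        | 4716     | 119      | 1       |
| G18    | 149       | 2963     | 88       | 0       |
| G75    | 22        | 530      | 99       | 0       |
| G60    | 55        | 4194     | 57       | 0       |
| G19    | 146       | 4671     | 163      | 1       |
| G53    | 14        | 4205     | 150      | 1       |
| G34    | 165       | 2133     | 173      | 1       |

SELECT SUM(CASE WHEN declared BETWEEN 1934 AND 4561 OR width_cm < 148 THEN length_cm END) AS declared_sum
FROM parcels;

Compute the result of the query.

632

parcel=G76: ✓ → 53
parcel=G87: ✓ → 73
parcel=G98: ✓ → 73
parcel=G22: ✓ → 28
parcel=G18: ✓ → 149
parcel=G75: ✓ → 22
parcel=G60: ✓ → 55
parcel=G19: ✗
parcel=G53: ✓ → 14
parcel=G34: ✓ → 165
declared_sum = 53 + 73 + 73 + 28 + 149 + 22 + 55 + 14 + 165 = 632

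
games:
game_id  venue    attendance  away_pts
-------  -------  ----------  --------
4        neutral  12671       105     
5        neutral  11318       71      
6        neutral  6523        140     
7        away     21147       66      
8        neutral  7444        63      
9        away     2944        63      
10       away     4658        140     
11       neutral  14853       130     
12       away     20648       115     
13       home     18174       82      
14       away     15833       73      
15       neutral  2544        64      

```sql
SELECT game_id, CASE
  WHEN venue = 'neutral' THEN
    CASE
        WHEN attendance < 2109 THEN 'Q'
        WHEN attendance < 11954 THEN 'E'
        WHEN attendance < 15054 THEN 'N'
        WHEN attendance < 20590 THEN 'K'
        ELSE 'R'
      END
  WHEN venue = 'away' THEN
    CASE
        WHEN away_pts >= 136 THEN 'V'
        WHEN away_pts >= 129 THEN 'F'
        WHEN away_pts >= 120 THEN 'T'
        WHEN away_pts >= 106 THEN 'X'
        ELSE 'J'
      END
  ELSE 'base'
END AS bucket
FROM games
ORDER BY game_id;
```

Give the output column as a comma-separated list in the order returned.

game_id=4: venue='neutral' → inner[attendance < 15054] → N
game_id=5: venue='neutral' → inner[attendance < 11954] → E
game_id=6: venue='neutral' → inner[attendance < 11954] → E
game_id=7: venue='away' → inner[ELSE] → J
game_id=8: venue='neutral' → inner[attendance < 11954] → E
game_id=9: venue='away' → inner[ELSE] → J
game_id=10: venue='away' → inner[away_pts >= 136] → V
game_id=11: venue='neutral' → inner[attendance < 15054] → N
game_id=12: venue='away' → inner[away_pts >= 106] → X
game_id=13: venue='home' → outer ELSE → base
game_id=14: venue='away' → inner[ELSE] → J
game_id=15: venue='neutral' → inner[attendance < 11954] → E

N, E, E, J, E, J, V, N, X, base, J, E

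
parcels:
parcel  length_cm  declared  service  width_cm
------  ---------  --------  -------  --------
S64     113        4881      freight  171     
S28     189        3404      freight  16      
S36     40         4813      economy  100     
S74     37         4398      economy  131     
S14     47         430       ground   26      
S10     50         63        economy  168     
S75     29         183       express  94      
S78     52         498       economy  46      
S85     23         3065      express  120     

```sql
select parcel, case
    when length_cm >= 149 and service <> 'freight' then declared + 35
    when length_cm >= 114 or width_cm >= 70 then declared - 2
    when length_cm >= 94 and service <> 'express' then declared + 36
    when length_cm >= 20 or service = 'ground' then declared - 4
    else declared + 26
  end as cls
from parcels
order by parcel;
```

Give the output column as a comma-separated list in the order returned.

61, 426, 3402, 4811, 4879, 4396, 181, 494, 3063

parcel=S10: length_cm >= 114 or width_cm >= 70 → 61
parcel=S14: length_cm >= 20 or service = 'ground' → 426
parcel=S28: length_cm >= 114 or width_cm >= 70 → 3402
parcel=S36: length_cm >= 114 or width_cm >= 70 → 4811
parcel=S64: length_cm >= 114 or width_cm >= 70 → 4879
parcel=S74: length_cm >= 114 or width_cm >= 70 → 4396
parcel=S75: length_cm >= 114 or width_cm >= 70 → 181
parcel=S78: length_cm >= 20 or service = 'ground' → 494
parcel=S85: length_cm >= 114 or width_cm >= 70 → 3063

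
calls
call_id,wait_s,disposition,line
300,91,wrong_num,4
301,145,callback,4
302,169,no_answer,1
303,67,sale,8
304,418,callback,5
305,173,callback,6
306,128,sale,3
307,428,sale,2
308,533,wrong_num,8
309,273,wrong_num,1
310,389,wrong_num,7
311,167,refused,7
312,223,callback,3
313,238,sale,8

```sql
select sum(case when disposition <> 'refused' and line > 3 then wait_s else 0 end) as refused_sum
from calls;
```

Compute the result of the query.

2054

call_id=300: ✓ → 91
call_id=301: ✓ → 145
call_id=302: ✗
call_id=303: ✓ → 67
call_id=304: ✓ → 418
call_id=305: ✓ → 173
call_id=306: ✗
call_id=307: ✗
call_id=308: ✓ → 533
call_id=309: ✗
call_id=310: ✓ → 389
call_id=311: ✗
call_id=312: ✗
call_id=313: ✓ → 238
refused_sum = 91 + 145 + 67 + 418 + 173 + 533 + 389 + 238 = 2054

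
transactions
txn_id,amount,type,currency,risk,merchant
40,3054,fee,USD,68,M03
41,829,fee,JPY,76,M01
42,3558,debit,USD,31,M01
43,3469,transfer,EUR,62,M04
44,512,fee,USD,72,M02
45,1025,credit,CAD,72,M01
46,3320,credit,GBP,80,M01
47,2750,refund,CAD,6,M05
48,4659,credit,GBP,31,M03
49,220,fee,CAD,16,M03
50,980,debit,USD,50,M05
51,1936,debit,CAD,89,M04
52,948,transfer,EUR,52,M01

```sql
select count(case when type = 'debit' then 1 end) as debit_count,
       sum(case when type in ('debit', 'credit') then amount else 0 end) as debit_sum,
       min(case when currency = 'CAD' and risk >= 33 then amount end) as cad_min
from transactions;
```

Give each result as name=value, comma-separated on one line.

[debit_count: type = 'debit']
txn_id=40: ✗
txn_id=41: ✗
txn_id=42: ✓ → 1
txn_id=43: ✗
txn_id=44: ✗
txn_id=45: ✗
txn_id=46: ✗
txn_id=47: ✗
txn_id=48: ✗
txn_id=49: ✗
txn_id=50: ✓ → 1
txn_id=51: ✓ → 1
txn_id=52: ✗
debit_count = COUNT(1, 1, 1) = 3
—
[debit_sum: type in ('debit', 'credit')]
txn_id=40: ✗
txn_id=41: ✗
txn_id=42: ✓ → 3558
txn_id=43: ✗
txn_id=44: ✗
txn_id=45: ✓ → 1025
txn_id=46: ✓ → 3320
txn_id=47: ✗
txn_id=48: ✓ → 4659
txn_id=49: ✗
txn_id=50: ✓ → 980
txn_id=51: ✓ → 1936
txn_id=52: ✗
debit_sum = 3558 + 1025 + 3320 + 4659 + 980 + 1936 = 15478
—
[cad_min: currency = 'CAD' and risk >= 33]
txn_id=40: ✗
txn_id=41: ✗
txn_id=42: ✗
txn_id=43: ✗
txn_id=44: ✗
txn_id=45: ✓ → 1025
txn_id=46: ✗
txn_id=47: ✗
txn_id=48: ✗
txn_id=49: ✗
txn_id=50: ✗
txn_id=51: ✓ → 1936
txn_id=52: ✗
cad_min = MIN(1025, 1936) = 1025

debit_count=3, debit_sum=15478, cad_min=1025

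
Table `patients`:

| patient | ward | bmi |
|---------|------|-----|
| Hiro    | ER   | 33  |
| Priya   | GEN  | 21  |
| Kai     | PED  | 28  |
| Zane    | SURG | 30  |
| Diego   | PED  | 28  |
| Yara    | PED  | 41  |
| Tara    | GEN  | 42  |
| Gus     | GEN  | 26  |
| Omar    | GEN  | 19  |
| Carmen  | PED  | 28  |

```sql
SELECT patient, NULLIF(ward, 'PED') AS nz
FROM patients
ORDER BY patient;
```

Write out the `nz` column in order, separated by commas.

patient=Carmen: ward=PED vs PED: equal → NULL
patient=Diego: ward=PED vs PED: equal → NULL
patient=Gus: ward=GEN vs PED: differ → GEN
patient=Hiro: ward=ER vs PED: differ → ER
patient=Kai: ward=PED vs PED: equal → NULL
patient=Omar: ward=GEN vs PED: differ → GEN
patient=Priya: ward=GEN vs PED: differ → GEN
patient=Tara: ward=GEN vs PED: differ → GEN
patient=Yara: ward=PED vs PED: equal → NULL
patient=Zane: ward=SURG vs PED: differ → SURG

NULL, NULL, GEN, ER, NULL, GEN, GEN, GEN, NULL, SURG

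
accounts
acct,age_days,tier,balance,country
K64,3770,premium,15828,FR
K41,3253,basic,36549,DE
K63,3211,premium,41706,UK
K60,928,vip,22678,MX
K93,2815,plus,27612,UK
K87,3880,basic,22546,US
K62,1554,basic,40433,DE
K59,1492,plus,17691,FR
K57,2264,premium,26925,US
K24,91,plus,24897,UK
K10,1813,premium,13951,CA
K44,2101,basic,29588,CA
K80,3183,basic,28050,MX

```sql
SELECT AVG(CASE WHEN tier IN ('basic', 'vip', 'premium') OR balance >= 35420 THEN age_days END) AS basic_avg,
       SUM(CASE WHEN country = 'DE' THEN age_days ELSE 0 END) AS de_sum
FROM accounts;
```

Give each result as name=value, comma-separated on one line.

basic_avg=2595.7, de_sum=4807

[basic_avg: tier IN ('basic', 'vip', 'premium') OR balance >= 35420]
acct=K64: ✓ → 3770
acct=K41: ✓ → 3253
acct=K63: ✓ → 3211
acct=K60: ✓ → 928
acct=K93: ✗
acct=K87: ✓ → 3880
acct=K62: ✓ → 1554
acct=K59: ✗
acct=K57: ✓ → 2264
acct=K24: ✗
acct=K10: ✓ → 1813
acct=K44: ✓ → 2101
acct=K80: ✓ → 3183
basic_avg = (3770 + 3253 + 3211 + 928 + 3880 + 1554 + 2264 + 1813 + 2101 + 3183) / 10 = 2595.7
—
[de_sum: country = 'DE']
acct=K64: ✗
acct=K41: ✓ → 3253
acct=K63: ✗
acct=K60: ✗
acct=K93: ✗
acct=K87: ✗
acct=K62: ✓ → 1554
acct=K59: ✗
acct=K57: ✗
acct=K24: ✗
acct=K10: ✗
acct=K44: ✗
acct=K80: ✗
de_sum = 3253 + 1554 = 4807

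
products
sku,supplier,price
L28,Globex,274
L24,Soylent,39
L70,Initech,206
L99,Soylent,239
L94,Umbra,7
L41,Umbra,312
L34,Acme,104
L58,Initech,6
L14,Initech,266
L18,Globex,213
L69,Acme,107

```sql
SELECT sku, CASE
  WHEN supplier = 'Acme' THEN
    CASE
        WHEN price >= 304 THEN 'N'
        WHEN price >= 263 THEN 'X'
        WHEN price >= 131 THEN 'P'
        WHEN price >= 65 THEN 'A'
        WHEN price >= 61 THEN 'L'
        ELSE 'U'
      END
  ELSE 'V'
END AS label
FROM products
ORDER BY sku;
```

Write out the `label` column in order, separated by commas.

sku=L14: supplier='Initech' → outer ELSE → V
sku=L18: supplier='Globex' → outer ELSE → V
sku=L24: supplier='Soylent' → outer ELSE → V
sku=L28: supplier='Globex' → outer ELSE → V
sku=L34: supplier='Acme' → inner[price >= 65] → A
sku=L41: supplier='Umbra' → outer ELSE → V
sku=L58: supplier='Initech' → outer ELSE → V
sku=L69: supplier='Acme' → inner[price >= 65] → A
sku=L70: supplier='Initech' → outer ELSE → V
sku=L94: supplier='Umbra' → outer ELSE → V
sku=L99: supplier='Soylent' → outer ELSE → V

V, V, V, V, A, V, V, A, V, V, V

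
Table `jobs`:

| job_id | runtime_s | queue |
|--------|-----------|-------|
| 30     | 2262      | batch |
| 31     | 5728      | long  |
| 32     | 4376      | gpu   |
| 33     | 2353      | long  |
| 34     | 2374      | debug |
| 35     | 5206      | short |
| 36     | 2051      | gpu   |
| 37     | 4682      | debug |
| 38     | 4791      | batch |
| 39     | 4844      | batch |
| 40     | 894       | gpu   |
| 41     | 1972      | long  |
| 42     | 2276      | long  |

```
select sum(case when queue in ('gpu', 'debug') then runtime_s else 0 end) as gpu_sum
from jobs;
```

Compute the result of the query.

job_id=30: ✗
job_id=31: ✗
job_id=32: ✓ → 4376
job_id=33: ✗
job_id=34: ✓ → 2374
job_id=35: ✗
job_id=36: ✓ → 2051
job_id=37: ✓ → 4682
job_id=38: ✗
job_id=39: ✗
job_id=40: ✓ → 894
job_id=41: ✗
job_id=42: ✗
gpu_sum = 4376 + 2374 + 2051 + 4682 + 894 = 14377

14377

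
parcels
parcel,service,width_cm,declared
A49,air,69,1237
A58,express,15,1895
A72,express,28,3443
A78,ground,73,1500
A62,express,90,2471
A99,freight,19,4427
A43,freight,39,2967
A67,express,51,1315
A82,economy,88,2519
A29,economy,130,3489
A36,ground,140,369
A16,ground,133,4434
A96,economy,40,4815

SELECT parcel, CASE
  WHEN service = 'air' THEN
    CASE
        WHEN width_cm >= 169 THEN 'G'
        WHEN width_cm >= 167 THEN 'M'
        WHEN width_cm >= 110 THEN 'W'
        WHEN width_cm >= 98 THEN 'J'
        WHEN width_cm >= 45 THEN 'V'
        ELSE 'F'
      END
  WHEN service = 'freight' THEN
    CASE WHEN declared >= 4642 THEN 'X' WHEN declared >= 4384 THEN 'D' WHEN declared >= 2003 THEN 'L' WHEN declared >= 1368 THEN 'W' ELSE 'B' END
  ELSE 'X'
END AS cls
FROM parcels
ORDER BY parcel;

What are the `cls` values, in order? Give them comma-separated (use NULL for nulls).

parcel=A16: service='ground' → outer ELSE → X
parcel=A29: service='economy' → outer ELSE → X
parcel=A36: service='ground' → outer ELSE → X
parcel=A43: service='freight' → inner[declared >= 2003] → L
parcel=A49: service='air' → inner[width_cm >= 45] → V
parcel=A58: service='express' → outer ELSE → X
parcel=A62: service='express' → outer ELSE → X
parcel=A67: service='express' → outer ELSE → X
parcel=A72: service='express' → outer ELSE → X
parcel=A78: service='ground' → outer ELSE → X
parcel=A82: service='economy' → outer ELSE → X
parcel=A96: service='economy' → outer ELSE → X
parcel=A99: service='freight' → inner[declared >= 4384] → D

X, X, X, L, V, X, X, X, X, X, X, X, D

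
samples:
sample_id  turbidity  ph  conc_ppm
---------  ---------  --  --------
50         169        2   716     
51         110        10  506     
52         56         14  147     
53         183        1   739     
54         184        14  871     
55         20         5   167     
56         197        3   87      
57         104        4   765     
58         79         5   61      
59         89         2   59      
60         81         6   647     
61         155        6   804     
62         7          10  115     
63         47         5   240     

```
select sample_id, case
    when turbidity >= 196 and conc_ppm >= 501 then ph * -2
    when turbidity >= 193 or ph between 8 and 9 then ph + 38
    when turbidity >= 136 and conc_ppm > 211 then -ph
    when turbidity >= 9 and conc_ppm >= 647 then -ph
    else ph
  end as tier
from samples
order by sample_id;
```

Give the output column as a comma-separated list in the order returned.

sample_id=50: turbidity >= 136 and conc_ppm > 211 → -2
sample_id=51: ELSE → 10
sample_id=52: ELSE → 14
sample_id=53: turbidity >= 136 and conc_ppm > 211 → -1
sample_id=54: turbidity >= 136 and conc_ppm > 211 → -14
sample_id=55: ELSE → 5
sample_id=56: turbidity >= 193 or ph between 8 and 9 → 41
sample_id=57: turbidity >= 9 and conc_ppm >= 647 → -4
sample_id=58: ELSE → 5
sample_id=59: ELSE → 2
sample_id=60: turbidity >= 9 and conc_ppm >= 647 → -6
sample_id=61: turbidity >= 136 and conc_ppm > 211 → -6
sample_id=62: ELSE → 10
sample_id=63: ELSE → 5

-2, 10, 14, -1, -14, 5, 41, -4, 5, 2, -6, -6, 10, 5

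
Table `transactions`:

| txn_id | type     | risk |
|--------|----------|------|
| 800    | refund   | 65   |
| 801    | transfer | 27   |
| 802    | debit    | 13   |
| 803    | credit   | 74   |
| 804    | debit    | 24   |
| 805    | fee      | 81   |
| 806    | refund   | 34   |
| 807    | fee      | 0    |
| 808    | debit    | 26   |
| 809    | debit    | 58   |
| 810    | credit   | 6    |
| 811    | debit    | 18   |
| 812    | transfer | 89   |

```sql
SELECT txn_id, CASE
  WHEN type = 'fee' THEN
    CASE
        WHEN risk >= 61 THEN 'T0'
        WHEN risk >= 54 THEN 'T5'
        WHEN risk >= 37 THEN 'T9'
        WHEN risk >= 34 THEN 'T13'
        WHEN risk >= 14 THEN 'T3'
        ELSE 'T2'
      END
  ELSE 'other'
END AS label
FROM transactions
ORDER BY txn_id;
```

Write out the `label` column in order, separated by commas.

txn_id=800: type='refund' → outer ELSE → other
txn_id=801: type='transfer' → outer ELSE → other
txn_id=802: type='debit' → outer ELSE → other
txn_id=803: type='credit' → outer ELSE → other
txn_id=804: type='debit' → outer ELSE → other
txn_id=805: type='fee' → inner[risk >= 61] → T0
txn_id=806: type='refund' → outer ELSE → other
txn_id=807: type='fee' → inner[ELSE] → T2
txn_id=808: type='debit' → outer ELSE → other
txn_id=809: type='debit' → outer ELSE → other
txn_id=810: type='credit' → outer ELSE → other
txn_id=811: type='debit' → outer ELSE → other
txn_id=812: type='transfer' → outer ELSE → other

other, other, other, other, other, T0, other, T2, other, other, other, other, other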